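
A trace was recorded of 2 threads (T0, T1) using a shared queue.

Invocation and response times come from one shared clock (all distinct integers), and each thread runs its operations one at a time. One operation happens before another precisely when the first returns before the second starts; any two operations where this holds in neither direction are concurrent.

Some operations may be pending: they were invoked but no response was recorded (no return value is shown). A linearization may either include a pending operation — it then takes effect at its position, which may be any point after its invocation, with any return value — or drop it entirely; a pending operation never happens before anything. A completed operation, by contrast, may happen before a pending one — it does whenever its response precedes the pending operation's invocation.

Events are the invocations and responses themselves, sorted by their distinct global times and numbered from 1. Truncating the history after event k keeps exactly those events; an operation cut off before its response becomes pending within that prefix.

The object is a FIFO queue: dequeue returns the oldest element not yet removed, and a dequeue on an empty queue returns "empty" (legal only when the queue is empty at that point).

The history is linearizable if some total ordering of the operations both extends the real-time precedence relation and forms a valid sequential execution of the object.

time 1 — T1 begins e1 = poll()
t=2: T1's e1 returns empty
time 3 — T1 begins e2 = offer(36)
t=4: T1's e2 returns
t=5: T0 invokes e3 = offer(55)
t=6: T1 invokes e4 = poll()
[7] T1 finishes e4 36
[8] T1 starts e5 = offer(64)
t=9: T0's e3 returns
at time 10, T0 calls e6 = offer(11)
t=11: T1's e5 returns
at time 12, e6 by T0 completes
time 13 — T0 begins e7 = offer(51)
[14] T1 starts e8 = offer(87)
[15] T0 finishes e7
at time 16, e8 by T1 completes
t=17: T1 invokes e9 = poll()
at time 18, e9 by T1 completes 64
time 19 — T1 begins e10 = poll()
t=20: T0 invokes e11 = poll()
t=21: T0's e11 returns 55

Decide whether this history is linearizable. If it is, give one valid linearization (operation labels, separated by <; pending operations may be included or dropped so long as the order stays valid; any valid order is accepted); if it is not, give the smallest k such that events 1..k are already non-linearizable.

after step 1 (e1 poll() → empty): queue <>
after step 2 (e2 offer(36)): queue <36>
after step 3 (e4 poll() → 36): queue <>
after step 4 (e5 offer(64)): queue <64>
after step 5 (e3 offer(55)): queue <64,55>
after step 6 (e6 offer(11)): queue <64,55,11>
after step 7 (e7 offer(51)): queue <64,55,11,51>
after step 8 (e8 offer(87)): queue <64,55,11,51,87>
after step 9 (e9 poll() → 64): queue <55,11,51,87>
after step 10 (e11 poll() → 55): queue <11,51,87>

linearizable — witness: e1 < e2 < e4 < e5 < e3 < e6 < e7 < e8 < e9 < e11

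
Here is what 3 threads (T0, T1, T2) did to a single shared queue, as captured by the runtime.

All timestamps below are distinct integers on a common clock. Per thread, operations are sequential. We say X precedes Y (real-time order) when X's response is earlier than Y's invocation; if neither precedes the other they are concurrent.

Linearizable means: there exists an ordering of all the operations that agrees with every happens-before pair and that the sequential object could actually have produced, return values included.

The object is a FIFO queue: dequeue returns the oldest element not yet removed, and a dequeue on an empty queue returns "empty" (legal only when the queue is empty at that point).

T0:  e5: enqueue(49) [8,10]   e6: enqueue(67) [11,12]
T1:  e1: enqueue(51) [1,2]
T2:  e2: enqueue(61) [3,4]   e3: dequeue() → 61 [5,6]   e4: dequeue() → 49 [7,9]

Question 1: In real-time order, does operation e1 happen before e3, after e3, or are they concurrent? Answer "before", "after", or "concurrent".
before

e1 spans [1,2], e3 spans [5,6]
resp(e1)=2 < inv(e3)=5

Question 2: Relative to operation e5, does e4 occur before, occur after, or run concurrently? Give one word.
concurrent

e4 spans [7,9], e5 spans [8,10]
the intervals overlap in both directions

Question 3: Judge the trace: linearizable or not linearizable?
not linearizable

already the first 6 events (up to e3's response at time 6) admit no linearization; the first 5 still do
one real-time candidate order over the 3 completed operations — the queue replay rejects it
sample order e1, e2, e3 stalls at step 3 — e3 dequeue() → 61 has no legal effect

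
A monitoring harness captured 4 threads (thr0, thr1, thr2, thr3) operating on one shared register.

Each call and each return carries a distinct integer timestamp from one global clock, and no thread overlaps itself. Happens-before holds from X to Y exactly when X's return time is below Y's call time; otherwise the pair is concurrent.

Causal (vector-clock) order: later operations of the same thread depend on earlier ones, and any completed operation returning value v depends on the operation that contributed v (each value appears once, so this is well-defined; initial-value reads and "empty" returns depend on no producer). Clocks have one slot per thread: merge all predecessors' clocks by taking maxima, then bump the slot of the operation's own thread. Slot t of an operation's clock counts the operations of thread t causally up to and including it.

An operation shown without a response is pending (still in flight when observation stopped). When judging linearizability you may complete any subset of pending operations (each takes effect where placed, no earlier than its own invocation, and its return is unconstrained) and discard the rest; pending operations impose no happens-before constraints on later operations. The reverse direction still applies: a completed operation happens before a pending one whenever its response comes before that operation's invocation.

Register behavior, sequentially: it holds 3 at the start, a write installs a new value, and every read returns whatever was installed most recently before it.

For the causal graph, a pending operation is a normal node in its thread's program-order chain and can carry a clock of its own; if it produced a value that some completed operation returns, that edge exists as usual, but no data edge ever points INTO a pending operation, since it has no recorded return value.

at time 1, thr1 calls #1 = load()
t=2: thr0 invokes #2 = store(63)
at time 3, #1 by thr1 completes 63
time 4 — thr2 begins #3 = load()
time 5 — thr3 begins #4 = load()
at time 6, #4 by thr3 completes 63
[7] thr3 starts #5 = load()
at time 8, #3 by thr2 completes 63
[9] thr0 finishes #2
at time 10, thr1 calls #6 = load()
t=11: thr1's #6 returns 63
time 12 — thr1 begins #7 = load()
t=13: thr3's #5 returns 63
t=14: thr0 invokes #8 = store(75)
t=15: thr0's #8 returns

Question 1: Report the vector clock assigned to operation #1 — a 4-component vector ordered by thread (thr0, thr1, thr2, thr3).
(1, 1, 0, 0)

#2 (invocation 2): nothing precedes it; thr0's component alone gives (1, 0, 0, 0)
#4, invoked 5, takes VC(#2)=(1, 0, 0, 0) under max, adds 1 for thr3 → (1, 0, 0, 1)
#3, invoked 4, takes VC(#2)=(1, 0, 0, 0) under max, adds 1 for thr2 → (1, 0, 1, 0)
#1, invoked 1, takes VC(#2)=(1, 0, 0, 0) under max, adds 1 for thr1 → (1, 1, 0, 0)
#8, invoked 14, takes VC(#2)=(1, 0, 0, 0) under max, adds 1 for thr0 → (2, 0, 0, 0)
#5, invoked 7, takes VC(#2)=(1, 0, 0, 0), VC(#4)=(1, 0, 0, 1) under max, adds 1 for thr3 → (1, 0, 0, 2)
#6, invoked 10, takes VC(#1)=(1, 1, 0, 0), VC(#2)=(1, 0, 0, 0) under max, adds 1 for thr1 → (1, 2, 0, 0)
#7, invoked 12, takes VC(#6)=(1, 2, 0, 0) under max, adds 1 for thr1 → (1, 3, 0, 0)
target: VC(#1) = (1, 1, 0, 0)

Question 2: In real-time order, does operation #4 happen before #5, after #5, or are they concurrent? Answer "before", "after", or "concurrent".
before

#4 spans [5,6], #5 spans [7,13]
resp(#4)=6 < inv(#5)=7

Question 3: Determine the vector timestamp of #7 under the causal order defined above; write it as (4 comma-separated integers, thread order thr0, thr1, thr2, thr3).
(1, 3, 0, 0)

invoked at 2, #2 has no predecessors; its own thr0 bump gives (1, 0, 0, 0)
#4 (invocation 5): componentwise max over VC(#2)=(1, 0, 0, 0), +1 at thr3, giving (1, 0, 0, 1)
#3 (invocation 4): componentwise max over VC(#2)=(1, 0, 0, 0), +1 at thr2, giving (1, 0, 1, 0)
#1 (invocation 1): componentwise max over VC(#2)=(1, 0, 0, 0), +1 at thr1, giving (1, 1, 0, 0)
#8 (invocation 14): componentwise max over VC(#2)=(1, 0, 0, 0), +1 at thr0, giving (2, 0, 0, 0)
#5 (invocation 7): componentwise max over VC(#2)=(1, 0, 0, 0), VC(#4)=(1, 0, 0, 1), +1 at thr3, giving (1, 0, 0, 2)
#6 (invocation 10): componentwise max over VC(#1)=(1, 1, 0, 0), VC(#2)=(1, 0, 0, 0), +1 at thr1, giving (1, 2, 0, 0)
#7 (invocation 12): componentwise max over VC(#6)=(1, 2, 0, 0), +1 at thr1, giving (1, 3, 0, 0)
target: VC(#7) = (1, 3, 0, 0)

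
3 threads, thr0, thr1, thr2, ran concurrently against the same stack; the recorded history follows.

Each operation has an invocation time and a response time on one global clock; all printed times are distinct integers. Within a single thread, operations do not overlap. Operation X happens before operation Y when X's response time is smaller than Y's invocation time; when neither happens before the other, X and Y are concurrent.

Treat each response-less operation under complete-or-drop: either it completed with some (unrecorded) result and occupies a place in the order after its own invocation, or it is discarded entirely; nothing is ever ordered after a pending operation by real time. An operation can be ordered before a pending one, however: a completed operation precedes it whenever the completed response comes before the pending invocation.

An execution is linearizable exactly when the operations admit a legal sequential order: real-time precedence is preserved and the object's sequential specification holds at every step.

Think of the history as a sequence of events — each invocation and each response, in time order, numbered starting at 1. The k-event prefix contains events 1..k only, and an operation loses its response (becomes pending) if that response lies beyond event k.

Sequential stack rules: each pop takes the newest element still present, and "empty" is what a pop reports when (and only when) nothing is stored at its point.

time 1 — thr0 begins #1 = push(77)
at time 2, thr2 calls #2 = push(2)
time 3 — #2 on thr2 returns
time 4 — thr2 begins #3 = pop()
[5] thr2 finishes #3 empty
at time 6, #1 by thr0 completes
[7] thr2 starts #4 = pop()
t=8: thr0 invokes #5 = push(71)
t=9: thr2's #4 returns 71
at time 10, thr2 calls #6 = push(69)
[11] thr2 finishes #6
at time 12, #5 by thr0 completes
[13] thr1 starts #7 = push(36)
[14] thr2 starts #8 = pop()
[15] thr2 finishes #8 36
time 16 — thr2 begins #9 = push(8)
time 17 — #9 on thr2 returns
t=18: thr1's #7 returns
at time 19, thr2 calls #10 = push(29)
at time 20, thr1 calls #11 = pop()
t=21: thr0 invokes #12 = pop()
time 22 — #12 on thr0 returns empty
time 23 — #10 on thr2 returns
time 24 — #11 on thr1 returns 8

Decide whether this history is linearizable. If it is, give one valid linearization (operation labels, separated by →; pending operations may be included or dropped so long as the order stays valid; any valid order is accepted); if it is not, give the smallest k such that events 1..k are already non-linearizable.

through event 4 a valid linearization exists; event 5 (#3 responding at time 5) ends that
one real-time candidate order over the 2 completed operations — the stack replay rejects it
no escape via the 1 pending operation (#1): every completion choice fails
e.g. #2, #3 (pending dropped): illegal at step 2, since #3 pop() → empty cannot apply there

not linearizable — minimal violating prefix: 5 events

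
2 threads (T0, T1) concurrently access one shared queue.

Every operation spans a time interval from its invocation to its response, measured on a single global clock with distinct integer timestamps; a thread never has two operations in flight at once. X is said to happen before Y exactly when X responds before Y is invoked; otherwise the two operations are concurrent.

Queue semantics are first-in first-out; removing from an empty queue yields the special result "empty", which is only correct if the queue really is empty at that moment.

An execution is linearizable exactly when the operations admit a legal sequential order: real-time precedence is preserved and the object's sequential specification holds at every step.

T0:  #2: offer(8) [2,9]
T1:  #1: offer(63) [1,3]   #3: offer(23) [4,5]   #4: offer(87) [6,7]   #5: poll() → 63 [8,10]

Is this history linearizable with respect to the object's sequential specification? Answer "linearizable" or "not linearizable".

linearizable

a witness: #1, #2, #3, #4, #5
step 1: #1 offer(63) — queue <63>
step 2: #2 offer(8) — queue <63,8>
step 3: #3 offer(23) — queue <63,8,23>
step 4: #4 offer(87) — queue <63,8,23,87>
step 5: #5 poll() → 63 — queue <8,23,87>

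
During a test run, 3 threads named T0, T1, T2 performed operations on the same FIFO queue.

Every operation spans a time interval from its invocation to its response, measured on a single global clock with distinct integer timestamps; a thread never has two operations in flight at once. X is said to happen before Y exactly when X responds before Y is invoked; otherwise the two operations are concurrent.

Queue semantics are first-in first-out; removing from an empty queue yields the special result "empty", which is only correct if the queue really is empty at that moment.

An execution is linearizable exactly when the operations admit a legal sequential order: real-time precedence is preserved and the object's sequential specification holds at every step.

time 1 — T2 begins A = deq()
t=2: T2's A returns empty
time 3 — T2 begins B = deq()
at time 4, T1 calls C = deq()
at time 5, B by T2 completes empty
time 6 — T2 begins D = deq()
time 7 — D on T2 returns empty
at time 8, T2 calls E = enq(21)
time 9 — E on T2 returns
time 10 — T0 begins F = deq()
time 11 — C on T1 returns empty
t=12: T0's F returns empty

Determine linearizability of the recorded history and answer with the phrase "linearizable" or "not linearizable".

not linearizable

prefix check: 1..11 passes, 1..12 fails once F's time-12 response joins
all 5 real-time-respecting orders fail — 6 completed FIFO queue operations, no legal replay
sample order A, B, C, D, E, F stalls at step 6 — F deq() → empty has no legal effect
sample order A, B, D, C, E, F stalls at step 6 — F deq() → empty has no legal effect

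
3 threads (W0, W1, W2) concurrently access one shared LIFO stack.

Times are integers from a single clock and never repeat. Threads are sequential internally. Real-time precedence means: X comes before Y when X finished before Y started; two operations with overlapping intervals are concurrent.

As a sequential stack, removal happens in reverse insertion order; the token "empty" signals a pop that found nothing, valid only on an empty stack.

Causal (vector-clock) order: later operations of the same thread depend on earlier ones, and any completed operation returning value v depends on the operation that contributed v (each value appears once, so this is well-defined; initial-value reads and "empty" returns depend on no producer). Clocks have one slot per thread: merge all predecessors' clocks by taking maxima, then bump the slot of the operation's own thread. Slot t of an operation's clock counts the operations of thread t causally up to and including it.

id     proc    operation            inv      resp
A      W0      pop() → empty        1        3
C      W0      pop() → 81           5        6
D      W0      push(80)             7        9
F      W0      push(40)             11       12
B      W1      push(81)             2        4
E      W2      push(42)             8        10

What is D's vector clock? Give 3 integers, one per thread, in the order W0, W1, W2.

(3, 1, 0)

no predecessors for E (invoked 8): W2 increments from zero → (0, 0, 1)
no predecessors for B (invoked 2): W1 increments from zero → (0, 1, 0)
no predecessors for A (invoked 1): W0 increments from zero → (1, 0, 0)
C (invocation 5): componentwise max over VC(A)=(1, 0, 0), VC(B)=(0, 1, 0), +1 at W0, giving (2, 1, 0)
D (invocation 7): componentwise max over VC(C)=(2, 1, 0), +1 at W0, giving (3, 1, 0)
F (invocation 11): componentwise max over VC(D)=(3, 1, 0), +1 at W0, giving (4, 1, 0)
target: VC(D) = (3, 1, 0)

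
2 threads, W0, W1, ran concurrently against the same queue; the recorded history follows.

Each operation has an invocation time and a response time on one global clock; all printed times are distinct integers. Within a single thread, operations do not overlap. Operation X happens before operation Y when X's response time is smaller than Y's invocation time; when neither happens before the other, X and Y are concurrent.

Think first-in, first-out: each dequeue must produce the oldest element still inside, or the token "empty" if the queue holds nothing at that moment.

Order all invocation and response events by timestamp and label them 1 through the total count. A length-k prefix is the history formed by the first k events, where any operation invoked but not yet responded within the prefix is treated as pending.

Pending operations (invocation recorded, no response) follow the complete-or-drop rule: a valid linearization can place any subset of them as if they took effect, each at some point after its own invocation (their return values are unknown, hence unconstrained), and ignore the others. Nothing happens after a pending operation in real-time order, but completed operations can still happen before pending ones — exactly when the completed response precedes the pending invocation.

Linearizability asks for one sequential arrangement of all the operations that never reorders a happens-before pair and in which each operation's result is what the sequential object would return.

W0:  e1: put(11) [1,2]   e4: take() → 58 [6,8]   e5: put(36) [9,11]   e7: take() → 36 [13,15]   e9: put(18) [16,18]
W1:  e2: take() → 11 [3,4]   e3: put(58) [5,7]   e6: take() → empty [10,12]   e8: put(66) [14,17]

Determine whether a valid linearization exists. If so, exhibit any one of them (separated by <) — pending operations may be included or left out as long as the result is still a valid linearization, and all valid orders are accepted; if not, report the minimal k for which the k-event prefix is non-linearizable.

linearizable — witness: e1 < e2 < e3 < e4 < e6 < e5 < e7 < e8 < e9

1. e1 put(11), leaving queue <11>
2. e2 take() → 11, leaving queue <>
3. e3 put(58), leaving queue <58>
4. e4 take() → 58, leaving queue <>
5. e6 take() → empty, leaving queue <>
6. e5 put(36), leaving queue <36>
7. e7 take() → 36, leaving queue <>
8. e8 put(66), leaving queue <66>
9. e9 put(18), leaving queue <66,18>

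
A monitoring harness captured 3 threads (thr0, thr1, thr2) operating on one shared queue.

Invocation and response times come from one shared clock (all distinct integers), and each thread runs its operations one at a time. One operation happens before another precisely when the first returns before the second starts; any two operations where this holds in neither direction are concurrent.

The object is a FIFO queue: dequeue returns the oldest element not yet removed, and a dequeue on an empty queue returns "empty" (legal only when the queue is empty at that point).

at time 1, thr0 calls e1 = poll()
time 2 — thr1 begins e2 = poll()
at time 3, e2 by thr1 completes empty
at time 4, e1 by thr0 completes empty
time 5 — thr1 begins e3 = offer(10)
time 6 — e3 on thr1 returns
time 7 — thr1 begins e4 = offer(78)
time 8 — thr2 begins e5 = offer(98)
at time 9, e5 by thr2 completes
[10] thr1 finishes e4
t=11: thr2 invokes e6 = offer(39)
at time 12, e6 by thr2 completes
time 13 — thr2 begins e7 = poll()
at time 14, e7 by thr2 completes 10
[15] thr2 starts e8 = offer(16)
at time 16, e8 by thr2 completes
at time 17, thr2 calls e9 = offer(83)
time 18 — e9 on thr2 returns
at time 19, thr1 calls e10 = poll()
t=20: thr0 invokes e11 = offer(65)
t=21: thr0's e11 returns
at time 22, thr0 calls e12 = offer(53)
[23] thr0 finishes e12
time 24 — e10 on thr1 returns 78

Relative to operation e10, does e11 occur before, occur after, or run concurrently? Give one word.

e11 spans [20,21], e10 spans [19,24]
the intervals overlap in both directions

concurrent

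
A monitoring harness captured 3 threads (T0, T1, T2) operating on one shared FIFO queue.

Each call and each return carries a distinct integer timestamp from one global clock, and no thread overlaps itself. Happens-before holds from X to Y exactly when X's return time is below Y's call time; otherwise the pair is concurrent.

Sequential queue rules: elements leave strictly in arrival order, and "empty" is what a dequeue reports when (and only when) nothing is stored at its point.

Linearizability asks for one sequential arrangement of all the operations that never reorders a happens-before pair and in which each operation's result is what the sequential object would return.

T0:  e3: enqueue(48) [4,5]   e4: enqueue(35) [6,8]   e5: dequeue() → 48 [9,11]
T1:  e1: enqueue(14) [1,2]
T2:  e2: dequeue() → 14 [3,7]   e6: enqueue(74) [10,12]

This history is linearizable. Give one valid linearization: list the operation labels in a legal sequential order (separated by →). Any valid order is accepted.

step 1: e1 enqueue(14) — queue <14>
step 2: e2 dequeue() → 14 — queue <>
step 3: e3 enqueue(48) — queue <48>
step 4: e4 enqueue(35) — queue <48,35>
step 5: e5 dequeue() → 48 — queue <35>
step 6: e6 enqueue(74) — queue <35,74>

e1 → e2 → e3 → e4 → e5 → e6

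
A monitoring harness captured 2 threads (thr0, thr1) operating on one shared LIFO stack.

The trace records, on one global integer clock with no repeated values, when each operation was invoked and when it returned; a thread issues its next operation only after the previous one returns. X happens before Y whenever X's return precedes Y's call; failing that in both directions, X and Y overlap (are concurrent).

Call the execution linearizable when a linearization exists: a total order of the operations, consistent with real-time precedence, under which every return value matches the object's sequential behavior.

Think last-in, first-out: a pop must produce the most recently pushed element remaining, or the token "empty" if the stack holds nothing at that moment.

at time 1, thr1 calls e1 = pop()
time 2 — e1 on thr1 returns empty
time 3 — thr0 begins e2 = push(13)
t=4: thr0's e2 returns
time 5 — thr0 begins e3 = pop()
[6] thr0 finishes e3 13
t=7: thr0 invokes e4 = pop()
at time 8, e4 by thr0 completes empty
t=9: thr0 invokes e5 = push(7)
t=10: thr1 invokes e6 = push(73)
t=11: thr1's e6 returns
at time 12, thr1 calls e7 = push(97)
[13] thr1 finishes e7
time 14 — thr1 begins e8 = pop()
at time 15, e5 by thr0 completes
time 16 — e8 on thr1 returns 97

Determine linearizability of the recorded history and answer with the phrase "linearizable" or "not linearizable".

linearizable

one valid linearization: e1, e2, e3, e4, e5, e6, e7, e8
1. e1 pop() → empty, leaving stack <>
2. e2 push(13), leaving stack <13>
3. e3 pop() → 13, leaving stack <>
4. e4 pop() → empty, leaving stack <>
5. e5 push(7), leaving stack <7>
6. e6 push(73), leaving stack <7,73>
7. e7 push(97), leaving stack <7,73,97>
8. e8 pop() → 97, leaving stack <7,73>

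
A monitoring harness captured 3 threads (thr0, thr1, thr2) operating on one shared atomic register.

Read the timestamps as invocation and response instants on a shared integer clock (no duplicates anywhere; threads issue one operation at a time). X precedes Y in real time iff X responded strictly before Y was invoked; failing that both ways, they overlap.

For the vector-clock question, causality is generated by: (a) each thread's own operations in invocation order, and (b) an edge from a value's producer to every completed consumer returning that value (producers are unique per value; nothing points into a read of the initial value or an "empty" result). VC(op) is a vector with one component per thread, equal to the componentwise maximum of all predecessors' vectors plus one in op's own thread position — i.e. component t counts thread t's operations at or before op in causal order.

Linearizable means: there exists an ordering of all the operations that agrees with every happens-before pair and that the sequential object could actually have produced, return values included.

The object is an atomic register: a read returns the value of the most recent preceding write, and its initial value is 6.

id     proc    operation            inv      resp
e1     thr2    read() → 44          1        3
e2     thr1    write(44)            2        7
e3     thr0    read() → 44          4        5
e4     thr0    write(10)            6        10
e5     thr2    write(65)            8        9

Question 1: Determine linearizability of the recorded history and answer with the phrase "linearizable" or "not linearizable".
a witness: e2, e1, e3, e4, e5
after step 1 (e2 write(44)): value 44
after step 2 (e1 read() → 44): value 44
after step 3 (e3 read() → 44): value 44
after step 4 (e4 write(10)): value 10
after step 5 (e5 write(65)): value 65

linearizable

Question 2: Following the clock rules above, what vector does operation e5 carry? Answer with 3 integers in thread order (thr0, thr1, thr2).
VC(e2, invoked at 2): no causal predecessors; +1 on thr1 → (0, 1, 0)
invoked at 1, e1 merges VC(e2)=(0, 1, 0) and bumps thr2's slot → (0, 1, 1)
invoked at 4, e3 merges VC(e2)=(0, 1, 0) and bumps thr0's slot → (1, 1, 0)
invoked at 8, e5 merges VC(e1)=(0, 1, 1) and bumps thr2's slot → (0, 1, 2)
invoked at 6, e4 merges VC(e3)=(1, 1, 0) and bumps thr0's slot → (2, 1, 0)
target: VC(e5) = (0, 1, 2)

(0, 1, 2)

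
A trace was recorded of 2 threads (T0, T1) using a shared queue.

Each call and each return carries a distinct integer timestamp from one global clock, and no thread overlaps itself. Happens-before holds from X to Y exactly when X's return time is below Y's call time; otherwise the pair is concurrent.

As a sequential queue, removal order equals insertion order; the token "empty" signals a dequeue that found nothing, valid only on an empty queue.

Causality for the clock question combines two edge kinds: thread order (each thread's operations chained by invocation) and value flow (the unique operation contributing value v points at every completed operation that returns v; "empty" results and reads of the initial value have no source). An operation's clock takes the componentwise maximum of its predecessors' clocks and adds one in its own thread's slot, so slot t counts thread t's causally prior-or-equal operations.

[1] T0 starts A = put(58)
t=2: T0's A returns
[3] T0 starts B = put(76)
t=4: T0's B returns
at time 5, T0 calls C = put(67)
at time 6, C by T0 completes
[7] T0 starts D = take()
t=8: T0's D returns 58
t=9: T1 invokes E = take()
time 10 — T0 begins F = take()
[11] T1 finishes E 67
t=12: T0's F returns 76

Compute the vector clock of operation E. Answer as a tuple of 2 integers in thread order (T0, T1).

VC(A, invoked at 1): no causal predecessors; +1 on T0 → (1, 0)
VC(B, invoked at 3): max of VC(A)=(1, 0), then +1 on thread T0 → (2, 0)
VC(C, invoked at 5): max of VC(B)=(2, 0), then +1 on thread T0 → (3, 0)
VC(E, invoked at 9): max of VC(C)=(3, 0), then +1 on thread T1 → (3, 1)
VC(D, invoked at 7): max of VC(A)=(1, 0), VC(C)=(3, 0), then +1 on thread T0 → (4, 0)
VC(F, invoked at 10): max of VC(B)=(2, 0), VC(D)=(4, 0), then +1 on thread T0 → (5, 0)
target: VC(E) = (3, 1)

(3, 1)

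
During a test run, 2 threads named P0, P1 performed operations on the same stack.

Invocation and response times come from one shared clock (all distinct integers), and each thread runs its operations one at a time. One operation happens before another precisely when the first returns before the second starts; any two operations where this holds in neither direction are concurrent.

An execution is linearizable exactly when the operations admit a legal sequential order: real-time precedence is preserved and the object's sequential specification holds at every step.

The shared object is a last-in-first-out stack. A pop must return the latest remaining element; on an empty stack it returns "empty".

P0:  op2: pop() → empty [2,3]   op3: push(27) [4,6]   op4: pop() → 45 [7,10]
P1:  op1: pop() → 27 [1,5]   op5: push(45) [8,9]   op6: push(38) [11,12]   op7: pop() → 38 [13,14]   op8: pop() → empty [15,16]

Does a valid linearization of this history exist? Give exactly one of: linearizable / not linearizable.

linearizable

witness order: op2, op3, op1, op5, op4, op6, op7, op8
1. op2 pop() → empty, leaving stack <>
2. op3 push(27), leaving stack <27>
3. op1 pop() → 27, leaving stack <>
4. op5 push(45), leaving stack <45>
5. op4 pop() → 45, leaving stack <>
6. op6 push(38), leaving stack <38>
7. op7 pop() → 38, leaving stack <>
8. op8 pop() → empty, leaving stack <>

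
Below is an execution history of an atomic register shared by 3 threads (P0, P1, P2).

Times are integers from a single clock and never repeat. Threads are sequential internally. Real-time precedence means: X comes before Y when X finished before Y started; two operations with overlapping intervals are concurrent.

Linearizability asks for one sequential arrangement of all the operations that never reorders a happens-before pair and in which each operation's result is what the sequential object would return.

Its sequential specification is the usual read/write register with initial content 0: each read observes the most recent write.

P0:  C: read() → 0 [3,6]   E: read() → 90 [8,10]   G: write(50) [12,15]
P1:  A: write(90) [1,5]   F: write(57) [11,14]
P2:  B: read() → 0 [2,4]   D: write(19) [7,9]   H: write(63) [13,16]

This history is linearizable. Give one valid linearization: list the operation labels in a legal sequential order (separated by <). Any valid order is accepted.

step 1: B read() → 0 — value 0
step 2: C read() → 0 — value 0
step 3: A write(90) — value 90
step 4: E read() → 90 — value 90
step 5: D write(19) — value 19
step 6: F write(57) — value 57
step 7: G write(50) — value 50
step 8: H write(63) — value 63

B < C < A < E < D < F < G < H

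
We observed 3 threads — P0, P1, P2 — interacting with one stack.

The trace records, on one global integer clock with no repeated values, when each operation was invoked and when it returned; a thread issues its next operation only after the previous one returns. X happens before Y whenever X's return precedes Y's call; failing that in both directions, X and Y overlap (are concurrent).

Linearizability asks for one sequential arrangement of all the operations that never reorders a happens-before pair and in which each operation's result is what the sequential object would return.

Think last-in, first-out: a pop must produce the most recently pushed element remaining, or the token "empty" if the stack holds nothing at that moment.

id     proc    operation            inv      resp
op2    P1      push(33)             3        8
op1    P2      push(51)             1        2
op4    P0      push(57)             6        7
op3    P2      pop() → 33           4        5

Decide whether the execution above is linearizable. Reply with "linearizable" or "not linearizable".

one valid linearization: op1, op2, op3, op4
after step 1 (op1 push(51)): stack <51>
after step 2 (op2 push(33)): stack <51,33>
after step 3 (op3 pop() → 33): stack <51>
after step 4 (op4 push(57)): stack <51,57>

linearizable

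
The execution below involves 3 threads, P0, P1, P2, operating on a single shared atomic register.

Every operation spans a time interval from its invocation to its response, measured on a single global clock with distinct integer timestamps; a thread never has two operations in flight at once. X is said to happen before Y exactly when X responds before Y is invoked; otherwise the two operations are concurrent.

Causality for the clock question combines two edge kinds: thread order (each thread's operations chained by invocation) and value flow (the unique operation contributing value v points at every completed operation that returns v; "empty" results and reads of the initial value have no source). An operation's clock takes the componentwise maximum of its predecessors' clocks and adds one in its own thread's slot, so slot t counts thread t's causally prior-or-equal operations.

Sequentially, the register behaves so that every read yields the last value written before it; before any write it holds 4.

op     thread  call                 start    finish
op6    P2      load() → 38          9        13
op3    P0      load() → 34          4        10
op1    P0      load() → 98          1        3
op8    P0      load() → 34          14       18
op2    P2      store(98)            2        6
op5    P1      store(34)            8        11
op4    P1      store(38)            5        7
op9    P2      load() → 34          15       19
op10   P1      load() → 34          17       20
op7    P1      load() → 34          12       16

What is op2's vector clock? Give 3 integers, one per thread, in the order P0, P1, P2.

(0, 0, 1)

VC(op2, invoked at 2): no causal predecessors; +1 on P2 → (0, 0, 1)
VC(op4, invoked at 5): no causal predecessors; +1 on P1 → (0, 1, 0)
VC(op5, invoked at 8): max of VC(op4)=(0, 1, 0), then +1 on thread P1 → (0, 2, 0)
VC(op1, invoked at 1): max of VC(op2)=(0, 0, 1), then +1 on thread P0 → (1, 0, 1)
VC(op6, invoked at 9): max of VC(op2)=(0, 0, 1), VC(op4)=(0, 1, 0), then +1 on thread P2 → (0, 1, 2)
VC(op7, invoked at 12): max of VC(op5)=(0, 2, 0), then +1 on thread P1 → (0, 3, 0)
VC(op10, invoked at 17): max of VC(op5)=(0, 2, 0), VC(op7)=(0, 3, 0), then +1 on thread P1 → (0, 4, 0)
VC(op9, invoked at 15): max of VC(op5)=(0, 2, 0), VC(op6)=(0, 1, 2), then +1 on thread P2 → (0, 2, 3)
VC(op3, invoked at 4): max of VC(op1)=(1, 0, 1), VC(op5)=(0, 2, 0), then +1 on thread P0 → (2, 2, 1)
VC(op8, invoked at 14): max of VC(op3)=(2, 2, 1), VC(op5)=(0, 2, 0), then +1 on thread P0 → (3, 2, 1)
target: VC(op2) = (0, 0, 1)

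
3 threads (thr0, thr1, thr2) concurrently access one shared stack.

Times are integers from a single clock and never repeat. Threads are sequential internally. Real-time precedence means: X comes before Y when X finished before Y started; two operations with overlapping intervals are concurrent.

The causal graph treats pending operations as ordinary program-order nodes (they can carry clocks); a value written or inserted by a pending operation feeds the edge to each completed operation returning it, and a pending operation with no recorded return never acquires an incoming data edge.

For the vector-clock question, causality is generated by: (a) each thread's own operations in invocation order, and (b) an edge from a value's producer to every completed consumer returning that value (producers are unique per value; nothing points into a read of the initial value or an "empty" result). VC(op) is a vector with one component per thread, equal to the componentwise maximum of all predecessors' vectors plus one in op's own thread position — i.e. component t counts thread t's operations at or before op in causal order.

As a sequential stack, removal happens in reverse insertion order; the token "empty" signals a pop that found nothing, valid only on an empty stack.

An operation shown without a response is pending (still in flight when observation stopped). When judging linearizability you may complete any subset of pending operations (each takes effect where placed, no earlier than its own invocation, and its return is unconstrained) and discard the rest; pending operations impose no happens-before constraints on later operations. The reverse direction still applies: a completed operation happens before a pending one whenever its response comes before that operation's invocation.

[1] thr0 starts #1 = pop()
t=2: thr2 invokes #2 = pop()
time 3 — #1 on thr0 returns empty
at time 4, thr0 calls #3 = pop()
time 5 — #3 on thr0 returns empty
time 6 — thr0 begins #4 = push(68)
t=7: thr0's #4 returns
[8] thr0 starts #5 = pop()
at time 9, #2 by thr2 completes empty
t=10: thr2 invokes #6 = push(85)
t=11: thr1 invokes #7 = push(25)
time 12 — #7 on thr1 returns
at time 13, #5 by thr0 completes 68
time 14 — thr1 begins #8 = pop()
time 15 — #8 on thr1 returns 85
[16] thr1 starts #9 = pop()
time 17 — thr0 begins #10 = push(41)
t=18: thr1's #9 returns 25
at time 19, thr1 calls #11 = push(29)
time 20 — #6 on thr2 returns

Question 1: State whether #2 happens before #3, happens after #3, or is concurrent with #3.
concurrent

#2 spans [2,9], #3 spans [4,5]
the intervals overlap in both directions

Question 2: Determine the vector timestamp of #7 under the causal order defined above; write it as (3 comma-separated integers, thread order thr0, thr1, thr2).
(0, 1, 0)

#2 (invocation 2): nothing precedes it; thr2's component alone gives (0, 0, 1)
#7 (invocation 11): nothing precedes it; thr1's component alone gives (0, 1, 0)
#1 (invocation 1): nothing precedes it; thr0's component alone gives (1, 0, 0)
from VC(#2)=(0, 0, 1), #6 (invoked 10) maxes components and bumps thr2 → (0, 0, 2)
from VC(#1)=(1, 0, 0), #3 (invoked 4) maxes components and bumps thr0 → (2, 0, 0)
from VC(#3)=(2, 0, 0), #4 (invoked 6) maxes components and bumps thr0 → (3, 0, 0)
from VC(#6)=(0, 0, 2), VC(#7)=(0, 1, 0), #8 (invoked 14) maxes components and bumps thr1 → (0, 2, 2)
from VC(#4)=(3, 0, 0), #5 (invoked 8) maxes components and bumps thr0 → (4, 0, 0)
from VC(#7)=(0, 1, 0), VC(#8)=(0, 2, 2), #9 (invoked 16) maxes components and bumps thr1 → (0, 3, 2)
from VC(#5)=(4, 0, 0), #10 (invoked 17) maxes components and bumps thr0 → (5, 0, 0)
from VC(#9)=(0, 3, 2), #11 (invoked 19) maxes components and bumps thr1 → (0, 4, 2)
target: VC(#7) = (0, 1, 0)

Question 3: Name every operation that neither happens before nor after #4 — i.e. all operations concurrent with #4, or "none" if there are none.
#2

overlap test against #4 [6,7]: concurrent iff the interval meets 6..7
#1 [1,3]: before
#2 [2,9]: concurrent
#3 [4,5]: before
#5 [8,13]: after
#6 [10,20]: after
#7 [11,12]: after
#8 [14,15]: after
#9 [16,18]: after
#10 [17,…): after
#11 [19,…): after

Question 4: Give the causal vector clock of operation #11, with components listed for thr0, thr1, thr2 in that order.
(0, 4, 2)

invoked at 2, #2 has no predecessors; its own thr2 bump gives (0, 0, 1)
invoked at 11, #7 has no predecessors; its own thr1 bump gives (0, 1, 0)
invoked at 1, #1 has no predecessors; its own thr0 bump gives (1, 0, 0)
merge at #6 (invoked 10): VC(#2)=(0, 0, 1), own-thread bump on thr2 → (0, 0, 2)
merge at #3 (invoked 4): VC(#1)=(1, 0, 0), own-thread bump on thr0 → (2, 0, 0)
merge at #4 (invoked 6): VC(#3)=(2, 0, 0), own-thread bump on thr0 → (3, 0, 0)
merge at #8 (invoked 14): VC(#6)=(0, 0, 2), VC(#7)=(0, 1, 0), own-thread bump on thr1 → (0, 2, 2)
merge at #5 (invoked 8): VC(#4)=(3, 0, 0), own-thread bump on thr0 → (4, 0, 0)
merge at #9 (invoked 16): VC(#7)=(0, 1, 0), VC(#8)=(0, 2, 2), own-thread bump on thr1 → (0, 3, 2)
merge at #10 (invoked 17): VC(#5)=(4, 0, 0), own-thread bump on thr0 → (5, 0, 0)
merge at #11 (invoked 19): VC(#9)=(0, 3, 2), own-thread bump on thr1 → (0, 4, 2)
target: VC(#11) = (0, 4, 2)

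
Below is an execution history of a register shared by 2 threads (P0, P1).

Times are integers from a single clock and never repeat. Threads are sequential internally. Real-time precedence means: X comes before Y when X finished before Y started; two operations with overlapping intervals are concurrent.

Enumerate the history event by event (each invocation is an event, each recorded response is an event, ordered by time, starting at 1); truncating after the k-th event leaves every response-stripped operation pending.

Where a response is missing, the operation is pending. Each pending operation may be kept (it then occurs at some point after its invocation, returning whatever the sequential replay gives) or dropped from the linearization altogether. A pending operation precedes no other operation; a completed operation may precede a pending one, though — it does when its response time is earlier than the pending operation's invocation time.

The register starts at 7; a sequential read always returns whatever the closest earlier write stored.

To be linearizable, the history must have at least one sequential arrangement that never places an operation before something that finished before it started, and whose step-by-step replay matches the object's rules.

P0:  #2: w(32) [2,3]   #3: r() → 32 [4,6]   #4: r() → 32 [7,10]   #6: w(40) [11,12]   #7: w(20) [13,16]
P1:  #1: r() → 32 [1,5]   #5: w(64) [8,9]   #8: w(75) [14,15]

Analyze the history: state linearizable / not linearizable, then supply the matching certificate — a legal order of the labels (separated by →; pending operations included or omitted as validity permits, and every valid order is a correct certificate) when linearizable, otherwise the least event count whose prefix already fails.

1. #2 w(32), leaving value 32
2. #1 r() → 32, leaving value 32
3. #3 r() → 32, leaving value 32
4. #4 r() → 32, leaving value 32
5. #5 w(64), leaving value 64
6. #6 w(40), leaving value 40
7. #7 w(20), leaving value 20
8. #8 w(75), leaving value 75

linearizable — witness: #2 → #1 → #3 → #4 → #5 → #6 → #7 → #8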